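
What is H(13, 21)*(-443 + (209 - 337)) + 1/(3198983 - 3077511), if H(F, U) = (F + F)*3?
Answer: -5410119935/121472 ≈ -44538.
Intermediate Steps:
H(F, U) = 6*F (H(F, U) = (2*F)*3 = 6*F)
H(13, 21)*(-443 + (209 - 337)) + 1/(3198983 - 3077511) = (6*13)*(-443 + (209 - 337)) + 1/(3198983 - 3077511) = 78*(-443 - 128) + 1/121472 = 78*(-571) + 1/121472 = -44538 + 1/121472 = -5410119935/121472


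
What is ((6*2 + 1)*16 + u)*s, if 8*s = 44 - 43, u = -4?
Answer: 51/2 ≈ 25.500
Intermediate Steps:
s = ⅛ (s = (44 - 43)/8 = (⅛)*1 = ⅛ ≈ 0.12500)
((6*2 + 1)*16 + u)*s = ((6*2 + 1)*16 - 4)*(⅛) = ((12 + 1)*16 - 4)*(⅛) = (13*16 - 4)*(⅛) = (208 - 4)*(⅛) = 204*(⅛) = 51/2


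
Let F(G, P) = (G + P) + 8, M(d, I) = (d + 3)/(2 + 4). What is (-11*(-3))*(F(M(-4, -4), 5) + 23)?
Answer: 2365/2 ≈ 1182.5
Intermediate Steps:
M(d, I) = ½ + d/6 (M(d, I) = (3 + d)/6 = (3 + d)*(⅙) = ½ + d/6)
F(G, P) = 8 + G + P
(-11*(-3))*(F(M(-4, -4), 5) + 23) = (-11*(-3))*((8 + (½ + (⅙)*(-4)) + 5) + 23) = 33*((8 + (½ - ⅔) + 5) + 23) = 33*((8 - ⅙ + 5) + 23) = 33*(77/6 + 23) = 33*(215/6) = 2365/2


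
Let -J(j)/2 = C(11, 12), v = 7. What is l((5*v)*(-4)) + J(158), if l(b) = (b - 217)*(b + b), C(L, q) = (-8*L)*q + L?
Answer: 102050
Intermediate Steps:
C(L, q) = L - 8*L*q (C(L, q) = -8*L*q + L = L - 8*L*q)
J(j) = 2090 (J(j) = -22*(1 - 8*12) = -22*(1 - 96) = -22*(-95) = -2*(-1045) = 2090)
l(b) = 2*b*(-217 + b) (l(b) = (-217 + b)*(2*b) = 2*b*(-217 + b))
l((5*v)*(-4)) + J(158) = 2*((5*7)*(-4))*(-217 + (5*7)*(-4)) + 2090 = 2*(35*(-4))*(-217 + 35*(-4)) + 2090 = 2*(-140)*(-217 - 140) + 2090 = 2*(-140)*(-357) + 2090 = 99960 + 2090 = 102050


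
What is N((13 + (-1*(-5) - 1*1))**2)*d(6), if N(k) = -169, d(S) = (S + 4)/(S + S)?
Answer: -845/6 ≈ -140.83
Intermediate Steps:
d(S) = (4 + S)/(2*S) (d(S) = (4 + S)/((2*S)) = (4 + S)*(1/(2*S)) = (4 + S)/(2*S))
N((13 + (-1*(-5) - 1*1))**2)*d(6) = -169*(4 + 6)/(2*6) = -169*10/(2*6) = -169*5/6 = -845/6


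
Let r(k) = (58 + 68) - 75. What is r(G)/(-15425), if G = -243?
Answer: -51/15425 ≈ -0.0033063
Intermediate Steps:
r(k) = 51 (r(k) = 126 - 75 = 51)
r(G)/(-15425) = 51/(-15425) = 51*(-1/15425) = -51/15425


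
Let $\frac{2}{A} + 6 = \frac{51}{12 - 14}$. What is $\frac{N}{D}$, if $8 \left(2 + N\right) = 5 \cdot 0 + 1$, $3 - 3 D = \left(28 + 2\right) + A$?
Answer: $\frac{2835}{13576} \approx 0.20882$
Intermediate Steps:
$A = - \frac{4}{63}$ ($A = \frac{2}{-6 + \frac{51}{12 - 14}} = \frac{2}{-6 + \frac{51}{-2}} = \frac{2}{-6 + 51 \left(- \frac{1}{2}\right)} = \frac{2}{-6 - \frac{51}{2}} = \frac{2}{- \frac{63}{2}} = 2 \left(- \frac{2}{63}\right) = - \frac{4}{63} \approx -0.063492$)
$D = - \frac{1697}{189}$ ($D = 1 - \frac{\left(28 + 2\right) - \frac{4}{63}}{3} = 1 - \frac{30 - \frac{4}{63}}{3} = 1 - \frac{1886}{189} = - \frac{1697}{189} \approx -8.9788$)
$N = - \frac{15}{8}$ ($N = -2 + \frac{5 \cdot 0 + 1}{8} = -2 + \frac{0 + 1}{8} = -2 + \frac{1}{8} \cdot 1 = -2 + \frac{1}{8} = - \frac{15}{8} \approx -1.875$)
$\frac{N}{D} = - \frac{15}{8 \left(- \frac{1697}{189}\right)} = \left(- \frac{15}{8}\right) \left(- \frac{189}{1697}\right) = \frac{2835}{13576}$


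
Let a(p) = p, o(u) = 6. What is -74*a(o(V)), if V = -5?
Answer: -444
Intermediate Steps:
-74*a(o(V)) = -74*6 = -444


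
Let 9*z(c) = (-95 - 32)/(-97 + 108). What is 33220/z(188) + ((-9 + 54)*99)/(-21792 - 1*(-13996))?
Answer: -25639894665/990092 ≈ -25896.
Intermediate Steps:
z(c) = -127/99 (z(c) = ((-95 - 32)/(-97 + 108))/9 = (-127/11)/9 = (-127*1/11)/9 = (1/9)*(-127/11) = -127/99)
33220/z(188) + ((-9 + 54)*99)/(-21792 - 1*(-13996)) = 33220/(-127/99) + ((-9 + 54)*99)/(-21792 - 1*(-13996)) = 33220*(-99/127) + (45*99)/(-21792 + 13996) = -3288780/127 + 4455/(-7796) = -3288780/127 + 4455*(-1/7796) = -3288780/127 - 4455/7796 = -25639894665/990092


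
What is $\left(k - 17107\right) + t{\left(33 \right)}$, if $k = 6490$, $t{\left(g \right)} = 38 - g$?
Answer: $-10612$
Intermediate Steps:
$\left(k - 17107\right) + t{\left(33 \right)} = \left(6490 - 17107\right) + \left(38 - 33\right) = -10617 + \left(38 - 33\right) = -10617 + 5 = -10612$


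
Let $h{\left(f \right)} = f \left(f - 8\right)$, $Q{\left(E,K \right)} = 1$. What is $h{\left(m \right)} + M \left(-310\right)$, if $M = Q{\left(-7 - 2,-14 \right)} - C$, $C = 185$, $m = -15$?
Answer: $57385$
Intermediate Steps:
$h{\left(f \right)} = f \left(-8 + f\right)$
$M = -184$ ($M = 1 - 185 = -184$)
$h{\left(m \right)} + M \left(-310\right) = - 15 \left(-8 - 15\right) - -57040 = \left(-15\right) \left(-23\right) + 57040 = 345 + 57040 = 57385$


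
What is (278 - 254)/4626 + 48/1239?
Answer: 13988/318423 ≈ 0.043929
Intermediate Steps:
(278 - 254)/4626 + 48/1239 = 24*(1/4626) + 48*(1/1239) = 4/771 + 16/413 = 13988/318423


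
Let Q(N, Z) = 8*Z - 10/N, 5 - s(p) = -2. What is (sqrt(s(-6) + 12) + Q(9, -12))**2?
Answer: 765415/81 - 1748*sqrt(19)/9 ≈ 8603.0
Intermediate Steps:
s(p) = 7 (s(p) = 5 - 1*(-2) = 5 + 2 = 7)
Q(N, Z) = -10/N + 8*Z
(sqrt(s(-6) + 12) + Q(9, -12))**2 = (sqrt(7 + 12) + (-10/9 + 8*(-12)))**2 = (sqrt(19) + (-10*1/9 - 96))**2 = (sqrt(19) + (-10/9 - 96))**2 = (sqrt(19) - 874/9)**2 = (-874/9 + sqrt(19))**2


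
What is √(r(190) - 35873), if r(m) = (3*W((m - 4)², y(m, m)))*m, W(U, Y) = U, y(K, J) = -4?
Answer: √19683847 ≈ 4436.6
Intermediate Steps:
r(m) = 3*m*(-4 + m)² (r(m) = (3*(m - 4)²)*m = (3*(-4 + m)²)*m = 3*m*(-4 + m)²)
√(r(190) - 35873) = √(3*190*(-4 + 190)² - 35873) = √(3*190*186² - 35873) = √(3*190*34596 - 35873) = √(19719720 - 35873) = √19683847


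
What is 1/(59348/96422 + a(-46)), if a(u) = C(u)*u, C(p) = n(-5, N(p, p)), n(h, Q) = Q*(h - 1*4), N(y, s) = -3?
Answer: -1303/1617524 ≈ -0.00080555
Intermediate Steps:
n(h, Q) = Q*(-4 + h) (n(h, Q) = Q*(h - 4) = Q*(-4 + h))
C(p) = 27 (C(p) = -3*(-4 - 5) = -3*(-9) = 27)
a(u) = 27*u
1/(59348/96422 + a(-46)) = 1/(59348/96422 + 27*(-46)) = 1/(59348*(1/96422) - 1242) = 1/(802/1303 - 1242) = 1/(-1617524/1303) = -1303/1617524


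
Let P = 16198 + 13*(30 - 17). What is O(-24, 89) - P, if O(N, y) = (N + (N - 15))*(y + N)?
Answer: -20462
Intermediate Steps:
O(N, y) = (-15 + 2*N)*(N + y) (O(N, y) = (N + (-15 + N))*(N + y) = (-15 + 2*N)*(N + y))
P = 16367 (P = 16198 + 13*13 = 16198 + 169 = 16367)
O(-24, 89) - P = (-15*(-24) - 15*89 + 2*(-24)**2 + 2*(-24)*89) - 1*16367 = (360 - 1335 + 2*576 - 4272) - 16367 = (360 - 1335 + 1152 - 4272) - 16367 = -4095 - 16367 = -20462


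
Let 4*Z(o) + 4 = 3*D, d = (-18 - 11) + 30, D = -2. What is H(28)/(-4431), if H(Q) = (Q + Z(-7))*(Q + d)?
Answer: -493/2954 ≈ -0.16689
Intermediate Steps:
d = 1 (d = -29 + 30 = 1)
Z(o) = -5/2 (Z(o) = -1 + (3*(-2))/4 = -1 + (1/4)*(-6) = -1 - 3/2 = -5/2)
H(Q) = (1 + Q)*(-5/2 + Q) (H(Q) = (Q - 5/2)*(Q + 1) = (-5/2 + Q)*(1 + Q) = (1 + Q)*(-5/2 + Q))
H(28)/(-4431) = (-5/2 + 28**2 - 3/2*28)/(-4431) = (-5/2 + 784 - 42)*(-1/4431) = (1479/2)*(-1/4431) = -493/2954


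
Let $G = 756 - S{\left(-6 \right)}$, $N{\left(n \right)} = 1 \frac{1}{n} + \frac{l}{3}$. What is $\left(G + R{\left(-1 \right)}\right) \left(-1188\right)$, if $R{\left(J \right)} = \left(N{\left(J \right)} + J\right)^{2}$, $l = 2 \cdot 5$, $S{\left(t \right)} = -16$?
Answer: $-919248$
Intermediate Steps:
$l = 10$
$N{\left(n \right)} = \frac{10}{3} + \frac{1}{n}$ ($N{\left(n \right)} = 1 \frac{1}{n} + \frac{10}{3} = \frac{1}{n} + 10 \cdot \frac{1}{3} = \frac{1}{n} + \frac{10}{3} = \frac{10}{3} + \frac{1}{n}$)
$R{\left(J \right)} = \left(\frac{10}{3} + J + \frac{1}{J}\right)^{2}$ ($R{\left(J \right)} = \left(\left(\frac{10}{3} + \frac{1}{J}\right) + J\right)^{2} = \left(\frac{10}{3} + J + \frac{1}{J}\right)^{2}$)
$G = 772$ ($G = 756 - -16 = 756 + 16 = 772$)
$\left(G + R{\left(-1 \right)}\right) \left(-1188\right) = \left(772 + \frac{\left(3 - \left(10 + 3 \left(-1\right)\right)\right)^{2}}{9 \cdot 1}\right) \left(-1188\right) = \left(772 + \frac{1}{9} \cdot 1 \left(3 - \left(10 - 3\right)\right)^{2}\right) \left(-1188\right) = \left(772 + \frac{1}{9} \cdot 1 \left(3 - 7\right)^{2}\right) \left(-1188\right) = \left(772 + \frac{1}{9} \cdot 1 \left(-4\right)^{2}\right) \left(-1188\right) = \left(772 + \frac{1}{9} \cdot 1 \cdot 16\right) \left(-1188\right) = \left(772 + \frac{16}{9}\right) \left(-1188\right) = \frac{6964}{9} \left(-1188\right) = -919248$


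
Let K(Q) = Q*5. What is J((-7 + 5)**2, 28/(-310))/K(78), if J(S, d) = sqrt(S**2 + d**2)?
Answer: sqrt(96149)/30225 ≈ 0.010259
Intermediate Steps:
K(Q) = 5*Q
J((-7 + 5)**2, 28/(-310))/K(78) = sqrt(((-7 + 5)**2)**2 + (28/(-310))**2)/((5*78)) = sqrt(((-2)**2)**2 + (28*(-1/310))**2)/390 = sqrt(4**2 + (-14/155)**2)*(1/390) = sqrt(16 + 196/24025)*(1/390) = sqrt(384596/24025)*(1/390) = (2*sqrt(96149)/155)*(1/390) = sqrt(96149)/30225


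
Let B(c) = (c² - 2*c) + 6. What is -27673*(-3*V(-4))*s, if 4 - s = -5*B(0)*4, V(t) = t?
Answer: -41177424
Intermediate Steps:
B(c) = 6 + c² - 2*c
s = 124 (s = 4 - (-5*(6 + 0² - 2*0))*4 = 4 - (-5*(6 + 0 + 0))*4 = 4 - (-5*6)*4 = 4 - (-30)*4 = 4 - 1*(-120) = 4 + 120 = 124)
-27673*(-3*V(-4))*s = -27673*(-3*(-4))*124 = -332076*124 = -27673*1488 = -41177424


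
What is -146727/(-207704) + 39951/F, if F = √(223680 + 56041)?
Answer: 20961/29672 + 39951*√279721/279721 ≈ 76.244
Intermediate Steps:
F = √279721 ≈ 528.89
-146727/(-207704) + 39951/F = -146727/(-207704) + 39951/(√279721) = -146727*(-1/207704) + 39951*(√279721/279721) = 20961/29672 + 39951*√279721/279721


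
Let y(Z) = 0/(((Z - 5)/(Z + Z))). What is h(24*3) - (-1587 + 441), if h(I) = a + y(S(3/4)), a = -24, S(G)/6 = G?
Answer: 1122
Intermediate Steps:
S(G) = 6*G
y(Z) = 0 (y(Z) = 0/(((-5 + Z)/((2*Z)))) = 0/(((-5 + Z)*(1/(2*Z)))) = 0/(((-5 + Z)/(2*Z))) = 0*(2*Z/(-5 + Z)) = 0)
h(I) = -24 (h(I) = -24 + 0 = -24)
h(24*3) - (-1587 + 441) = -24 - (-1587 + 441) = -24 - 1*(-1146) = -24 + 1146 = 1122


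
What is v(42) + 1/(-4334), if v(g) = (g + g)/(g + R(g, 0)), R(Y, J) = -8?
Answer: 182011/73678 ≈ 2.4704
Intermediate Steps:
v(g) = 2*g/(-8 + g) (v(g) = (g + g)/(g - 8) = (2*g)/(-8 + g) = 2*g/(-8 + g))
v(42) + 1/(-4334) = 2*42/(-8 + 42) + 1/(-4334) = 2*42/34 - 1/4334 = 2*42*(1/34) - 1/4334 = 42/17 - 1/4334 = 182011/73678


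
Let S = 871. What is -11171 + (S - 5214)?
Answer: -15514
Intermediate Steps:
-11171 + (S - 5214) = -11171 + (871 - 5214) = -11171 - 4343 = -15514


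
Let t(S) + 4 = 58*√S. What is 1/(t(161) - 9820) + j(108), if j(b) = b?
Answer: 2591170588/23992343 - 29*√161/47984686 ≈ 108.00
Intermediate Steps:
t(S) = -4 + 58*√S
1/(t(161) - 9820) + j(108) = 1/((-4 + 58*√161) - 9820) + 108 = 1/(-9824 + 58*√161) + 108 = 108 + 1/(-9824 + 58*√161)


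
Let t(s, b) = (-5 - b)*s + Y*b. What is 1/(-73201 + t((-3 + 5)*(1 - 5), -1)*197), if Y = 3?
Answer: -1/67488 ≈ -1.4817e-5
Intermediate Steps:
t(s, b) = 3*b + s*(-5 - b) (t(s, b) = (-5 - b)*s + 3*b = s*(-5 - b) + 3*b = 3*b + s*(-5 - b))
1/(-73201 + t((-3 + 5)*(1 - 5), -1)*197) = 1/(-73201 + (-5*(-3 + 5)*(1 - 5) + 3*(-1) - 1*(-1)*(-3 + 5)*(1 - 5))*197) = 1/(-73201 + (-10*(-4) - 3 - 1*(-1)*2*(-4))*197) = 1/(-73201 + (-5*(-8) - 3 - 1*(-1)*(-8))*197) = 1/(-73201 + (40 - 3 - 8)*197) = 1/(-73201 + 29*197) = 1/(-73201 + 5713) = 1/(-67488) = -1/67488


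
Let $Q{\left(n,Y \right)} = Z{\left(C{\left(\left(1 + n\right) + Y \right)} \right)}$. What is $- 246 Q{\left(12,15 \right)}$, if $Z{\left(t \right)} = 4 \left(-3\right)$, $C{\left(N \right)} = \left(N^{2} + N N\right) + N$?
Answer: $2952$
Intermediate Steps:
$C{\left(N \right)} = N + 2 N^{2}$ ($C{\left(N \right)} = \left(N^{2} + N^{2}\right) + N = 2 N^{2} + N = N + 2 N^{2}$)
$Z{\left(t \right)} = -12$
$Q{\left(n,Y \right)} = -12$
$- 246 Q{\left(12,15 \right)} = \left(-246\right) \left(-12\right) = 2952$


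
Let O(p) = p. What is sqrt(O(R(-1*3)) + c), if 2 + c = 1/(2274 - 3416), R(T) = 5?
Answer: 5*sqrt(156454)/1142 ≈ 1.7318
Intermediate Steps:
c = -2285/1142 (c = -2 + 1/(2274 - 3416) = -2 + 1/(-1142) = -2 - 1/1142 = -2285/1142 ≈ -2.0009)
sqrt(O(R(-1*3)) + c) = sqrt(5 - 2285/1142) = sqrt(3425/1142) = 5*sqrt(156454)/1142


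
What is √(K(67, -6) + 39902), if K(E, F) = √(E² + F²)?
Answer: √(39902 + 5*√181) ≈ 199.92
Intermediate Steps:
√(K(67, -6) + 39902) = √(√(67² + (-6)²) + 39902) = √(√(4489 + 36) + 39902) = √(√4525 + 39902) = √(5*√181 + 39902) = √(39902 + 5*√181)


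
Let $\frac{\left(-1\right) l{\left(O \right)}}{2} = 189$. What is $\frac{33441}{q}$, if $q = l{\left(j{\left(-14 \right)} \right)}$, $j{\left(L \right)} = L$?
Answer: $- \frac{11147}{126} \approx -88.468$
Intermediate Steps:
$l{\left(O \right)} = -378$ ($l{\left(O \right)} = \left(-2\right) 189 = -378$)
$q = -378$
$\frac{33441}{q} = \frac{33441}{-378} = 33441 \left(- \frac{1}{378}\right) = - \frac{11147}{126}$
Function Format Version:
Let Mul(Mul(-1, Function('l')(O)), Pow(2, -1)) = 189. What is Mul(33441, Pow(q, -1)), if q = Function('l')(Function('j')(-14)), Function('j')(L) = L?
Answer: Rational(-11147, 126) ≈ -88.468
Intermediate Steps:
Function('l')(O) = -378 (Function('l')(O) = Mul(-2, 189) = -378)
q = -378
Mul(33441, Pow(q, -1)) = Mul(33441, Pow(-378, -1)) = Mul(33441, Rational(-1, 378)) = Rational(-11147, 126)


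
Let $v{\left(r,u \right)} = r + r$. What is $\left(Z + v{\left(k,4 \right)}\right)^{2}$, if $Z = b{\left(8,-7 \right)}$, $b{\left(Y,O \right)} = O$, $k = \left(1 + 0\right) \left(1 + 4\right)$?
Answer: $9$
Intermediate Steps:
$k = 5$ ($k = 1 \cdot 5 = 5$)
$v{\left(r,u \right)} = 2 r$
$Z = -7$
$\left(Z + v{\left(k,4 \right)}\right)^{2} = \left(-7 + 2 \cdot 5\right)^{2} = \left(-7 + 10\right)^{2} = 3^{2} = 9$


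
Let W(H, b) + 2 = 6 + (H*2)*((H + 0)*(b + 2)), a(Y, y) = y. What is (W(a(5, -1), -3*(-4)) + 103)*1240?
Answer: 167400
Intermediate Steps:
W(H, b) = 4 + 2*H²*(2 + b) (W(H, b) = -2 + (6 + (H*2)*((H + 0)*(b + 2))) = -2 + (6 + (2*H)*(H*(2 + b))) = -2 + (6 + 2*H²*(2 + b)) = 4 + 2*H²*(2 + b))
(W(a(5, -1), -3*(-4)) + 103)*1240 = ((4 + 4*(-1)² + 2*(-3*(-4))*(-1)²) + 103)*1240 = ((4 + 4*1 + 2*12*1) + 103)*1240 = ((4 + 4 + 24) + 103)*1240 = (32 + 103)*1240 = 135*1240 = 167400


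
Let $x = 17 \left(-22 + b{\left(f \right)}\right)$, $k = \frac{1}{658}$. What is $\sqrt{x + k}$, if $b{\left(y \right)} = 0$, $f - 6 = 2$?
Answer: $\frac{i \sqrt{161927878}}{658} \approx 19.339 i$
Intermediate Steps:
$f = 8$ ($f = 6 + 2 = 8$)
$k = \frac{1}{658} \approx 0.0015198$
$x = -374$ ($x = 17 \left(-22 + 0\right) = 17 \left(-22\right) = -374$)
$\sqrt{x + k} = \sqrt{-374 + \frac{1}{658}} = \sqrt{- \frac{246091}{658}} = \frac{i \sqrt{161927878}}{658}$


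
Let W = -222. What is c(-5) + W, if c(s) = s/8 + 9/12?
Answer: -1775/8 ≈ -221.88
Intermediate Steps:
c(s) = 3/4 + s/8 (c(s) = s*(1/8) + 9*(1/12) = s/8 + 3/4 = 3/4 + s/8)
c(-5) + W = (3/4 + (1/8)*(-5)) - 222 = (3/4 - 5/8) - 222 = 1/8 - 222 = -1775/8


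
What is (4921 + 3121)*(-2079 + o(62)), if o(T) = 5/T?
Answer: -518278753/31 ≈ -1.6719e+7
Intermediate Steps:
(4921 + 3121)*(-2079 + o(62)) = (4921 + 3121)*(-2079 + 5/62) = 8042*(-2079 + 5*(1/62)) = 8042*(-2079 + 5/62) = 8042*(-128893/62) = -518278753/31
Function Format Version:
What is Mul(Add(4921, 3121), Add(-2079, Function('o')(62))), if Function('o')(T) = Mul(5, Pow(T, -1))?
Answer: Rational(-518278753, 31) ≈ -1.6719e+7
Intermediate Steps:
Mul(Add(4921, 3121), Add(-2079, Function('o')(62))) = Mul(Add(4921, 3121), Add(-2079, Mul(5, Pow(62, -1)))) = Mul(8042, Add(-2079, Mul(5, Rational(1, 62)))) = Mul(8042, Add(-2079, Rational(5, 62))) = Mul(8042, Rational(-128893, 62)) = Rational(-518278753, 31)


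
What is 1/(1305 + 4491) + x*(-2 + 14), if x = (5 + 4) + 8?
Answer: 1182385/5796 ≈ 204.00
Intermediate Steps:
x = 17 (x = 9 + 8 = 17)
1/(1305 + 4491) + x*(-2 + 14) = 1/(1305 + 4491) + 17*(-2 + 14) = 1/5796 + 17*12 = 1/5796 + 204 = 1182385/5796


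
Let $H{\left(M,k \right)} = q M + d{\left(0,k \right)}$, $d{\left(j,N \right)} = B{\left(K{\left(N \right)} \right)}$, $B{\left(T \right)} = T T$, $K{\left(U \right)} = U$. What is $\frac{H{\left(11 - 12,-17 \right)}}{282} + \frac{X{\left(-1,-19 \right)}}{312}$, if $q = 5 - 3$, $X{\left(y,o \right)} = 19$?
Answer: $\frac{15817}{14664} \approx 1.0786$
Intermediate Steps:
$B{\left(T \right)} = T^{2}$
$d{\left(j,N \right)} = N^{2}$
$q = 2$ ($q = 5 - 3 = 2$)
$H{\left(M,k \right)} = k^{2} + 2 M$ ($H{\left(M,k \right)} = 2 M + k^{2} = k^{2} + 2 M$)
$\frac{H{\left(11 - 12,-17 \right)}}{282} + \frac{X{\left(-1,-19 \right)}}{312} = \frac{\left(-17\right)^{2} + 2 \left(11 - 12\right)}{282} + \frac{19}{312} = \left(289 + 2 \left(11 - 12\right)\right) \frac{1}{282} + 19 \cdot \frac{1}{312} = \left(289 + 2 \left(-1\right)\right) \frac{1}{282} + \frac{19}{312} = \left(289 - 2\right) \frac{1}{282} + \frac{19}{312} = 287 \cdot \frac{1}{282} + \frac{19}{312} = \frac{287}{282} + \frac{19}{312} = \frac{15817}{14664}$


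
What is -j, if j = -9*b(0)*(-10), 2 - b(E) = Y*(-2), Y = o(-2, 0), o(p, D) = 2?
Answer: -540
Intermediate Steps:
Y = 2
b(E) = 6 (b(E) = 2 - 2*(-2) = 2 - 1*(-4) = 2 + 4 = 6)
j = 540 (j = -9*6*(-10) = -54*(-10) = 540)
-j = -1*540 = -540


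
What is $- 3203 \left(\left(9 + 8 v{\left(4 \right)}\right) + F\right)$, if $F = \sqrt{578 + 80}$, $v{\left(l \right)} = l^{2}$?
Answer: $-438811 - 3203 \sqrt{658} \approx -5.2097 \cdot 10^{5}$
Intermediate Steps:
$F = \sqrt{658} \approx 25.652$
$- 3203 \left(\left(9 + 8 v{\left(4 \right)}\right) + F\right) = - 3203 \left(\left(9 + 8 \cdot 4^{2}\right) + \sqrt{658}\right) = - 3203 \left(\left(9 + 8 \cdot 16\right) + \sqrt{658}\right) = - 3203 \left(\left(9 + 128\right) + \sqrt{658}\right) = - 3203 \left(137 + \sqrt{658}\right) = -438811 - 3203 \sqrt{658}$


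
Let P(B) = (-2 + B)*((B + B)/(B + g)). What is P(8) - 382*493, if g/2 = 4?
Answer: -188320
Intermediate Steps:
g = 8 (g = 2*4 = 8)
P(B) = 2*B*(-2 + B)/(8 + B) (P(B) = (-2 + B)*((B + B)/(B + 8)) = (-2 + B)*((2*B)/(8 + B)) = (-2 + B)*(2*B/(8 + B)) = 2*B*(-2 + B)/(8 + B))
P(8) - 382*493 = 2*8*(-2 + 8)/(8 + 8) - 382*493 = 2*8*6/16 - 188326 = 2*8*(1/16)*6 - 188326 = 6 - 188326 = -188320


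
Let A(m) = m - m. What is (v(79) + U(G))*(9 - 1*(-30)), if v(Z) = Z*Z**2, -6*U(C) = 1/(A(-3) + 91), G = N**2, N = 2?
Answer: 269199293/14 ≈ 1.9229e+7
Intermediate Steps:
A(m) = 0
G = 4 (G = 2**2 = 4)
U(C) = -1/546 (U(C) = -1/(6*(0 + 91)) = -1/6/91 = -1/6*1/91 = -1/546)
v(Z) = Z**3
(v(79) + U(G))*(9 - 1*(-30)) = (79**3 - 1/546)*(9 - 1*(-30)) = (493039 - 1/546)*(9 + 30) = (269199293/546)*39 = 269199293/14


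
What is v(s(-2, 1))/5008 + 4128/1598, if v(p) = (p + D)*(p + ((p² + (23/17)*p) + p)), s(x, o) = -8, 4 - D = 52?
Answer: 542068/250087 ≈ 2.1675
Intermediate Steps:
D = -48 (D = 4 - 1*52 = 4 - 52 = -48)
v(p) = (-48 + p)*(p² + 57*p/17) (v(p) = (p - 48)*(p + ((p² + (23/17)*p) + p)) = (-48 + p)*(p + ((p² + (23*(1/17))*p) + p)) = (-48 + p)*(p + ((p² + 23*p/17) + p)) = (-48 + p)*(p + (p² + 40*p/17)) = (-48 + p)*(p² + 57*p/17))
v(s(-2, 1))/5008 + 4128/1598 = ((1/17)*(-8)*(-2736 - 759*(-8) + 17*(-8)²))/5008 + 4128/1598 = ((1/17)*(-8)*(-2736 + 6072 + 17*64))*(1/5008) + 4128*(1/1598) = ((1/17)*(-8)*(-2736 + 6072 + 1088))*(1/5008) + 2064/799 = ((1/17)*(-8)*4424)*(1/5008) + 2064/799 = -35392/17*1/5008 + 2064/799 = -2212/5321 + 2064/799 = 542068/250087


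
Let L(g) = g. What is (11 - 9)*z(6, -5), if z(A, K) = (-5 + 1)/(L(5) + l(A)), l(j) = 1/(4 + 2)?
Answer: -48/31 ≈ -1.5484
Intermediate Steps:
l(j) = ⅙ (l(j) = 1/6 = ⅙)
z(A, K) = -24/31 (z(A, K) = (-5 + 1)/(5 + ⅙) = -4/31/6 = -4*6/31 = -24/31)
(11 - 9)*z(6, -5) = (11 - 9)*(-24/31) = 2*(-24/31) = -48/31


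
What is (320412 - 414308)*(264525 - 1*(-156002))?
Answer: -39485803192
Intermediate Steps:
(320412 - 414308)*(264525 - 1*(-156002)) = -93896*(264525 + 156002) = -93896*420527 = -39485803192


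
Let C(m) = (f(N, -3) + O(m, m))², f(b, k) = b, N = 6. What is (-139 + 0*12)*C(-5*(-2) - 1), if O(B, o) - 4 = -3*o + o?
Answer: -8896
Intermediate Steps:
O(B, o) = 4 - 2*o (O(B, o) = 4 + (-3*o + o) = 4 - 2*o)
C(m) = (10 - 2*m)² (C(m) = (6 + (4 - 2*m))² = (10 - 2*m)²)
(-139 + 0*12)*C(-5*(-2) - 1) = (-139 + 0*12)*(4*(-5 + (-5*(-2) - 1))²) = (-139 + 0)*(4*(-5 + (10 - 1))²) = -556*(-5 + 9)² = -556*4² = -556*16 = -139*64 = -8896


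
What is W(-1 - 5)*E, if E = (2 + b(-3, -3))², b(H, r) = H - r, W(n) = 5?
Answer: 20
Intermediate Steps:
E = 4 (E = (2 + (-3 - 1*(-3)))² = (2 + (-3 + 3))² = (2 + 0)² = 2² = 4)
W(-1 - 5)*E = 5*4 = 20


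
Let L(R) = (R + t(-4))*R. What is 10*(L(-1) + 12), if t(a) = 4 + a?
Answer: 130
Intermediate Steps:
L(R) = R² (L(R) = (R + (4 - 4))*R = (R + 0)*R = R*R = R²)
10*(L(-1) + 12) = 10*((-1)² + 12) = 10*(1 + 12) = 10*13 = 130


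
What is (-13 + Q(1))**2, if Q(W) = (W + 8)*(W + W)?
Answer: 25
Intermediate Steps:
Q(W) = 2*W*(8 + W) (Q(W) = (8 + W)*(2*W) = 2*W*(8 + W))
(-13 + Q(1))**2 = (-13 + 2*1*(8 + 1))**2 = (-13 + 2*1*9)**2 = (-13 + 18)**2 = 5**2 = 25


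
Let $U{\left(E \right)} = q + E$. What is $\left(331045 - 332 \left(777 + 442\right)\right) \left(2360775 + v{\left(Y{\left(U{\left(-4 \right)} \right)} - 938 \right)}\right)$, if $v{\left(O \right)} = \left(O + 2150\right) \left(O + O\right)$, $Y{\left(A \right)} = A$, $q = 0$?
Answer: $-6254209689$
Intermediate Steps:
$U{\left(E \right)} = E$ ($U{\left(E \right)} = 0 + E = E$)
$v{\left(O \right)} = 2 O \left(2150 + O\right)$ ($v{\left(O \right)} = \left(2150 + O\right) 2 O = 2 O \left(2150 + O\right)$)
$\left(331045 - 332 \left(777 + 442\right)\right) \left(2360775 + v{\left(Y{\left(U{\left(-4 \right)} \right)} - 938 \right)}\right) = \left(331045 - 332 \left(777 + 442\right)\right) \left(2360775 + 2 \left(-4 - 938\right) \left(2150 - 942\right)\right) = \left(331045 - 404708\right) \left(2360775 + 2 \left(-942\right) \left(2150 - 942\right)\right) = \left(331045 - 404708\right) \left(2360775 + 2 \left(-942\right) 1208\right) = - 73663 \left(2360775 - 2275872\right) = \left(-73663\right) 84903 = -6254209689$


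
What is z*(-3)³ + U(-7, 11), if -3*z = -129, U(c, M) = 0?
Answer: -1161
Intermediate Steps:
z = 43 (z = -⅓*(-129) = 43)
z*(-3)³ + U(-7, 11) = 43*(-3)³ + 0 = 43*(-27) + 0 = -1161 + 0 = -1161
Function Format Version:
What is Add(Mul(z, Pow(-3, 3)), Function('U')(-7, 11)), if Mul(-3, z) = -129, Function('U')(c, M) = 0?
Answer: -1161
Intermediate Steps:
z = 43 (z = Mul(Rational(-1, 3), -129) = 43)
Add(Mul(z, Pow(-3, 3)), Function('U')(-7, 11)) = Add(Mul(43, Pow(-3, 3)), 0) = Add(Mul(43, -27), 0) = Add(-1161, 0) = -1161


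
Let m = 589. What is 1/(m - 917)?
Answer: -1/328 ≈ -0.0030488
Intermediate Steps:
1/(m - 917) = 1/(589 - 917) = 1/(-328) = -1/328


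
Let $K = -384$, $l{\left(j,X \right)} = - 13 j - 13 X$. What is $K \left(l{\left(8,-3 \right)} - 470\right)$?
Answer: $205440$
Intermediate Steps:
$l{\left(j,X \right)} = - 13 X - 13 j$
$K \left(l{\left(8,-3 \right)} - 470\right) = - 384 \left(\left(\left(-13\right) \left(-3\right) - 104\right) - 470\right) = - 384 \left(\left(39 - 104\right) - 470\right) = - 384 \left(-65 - 470\right) = \left(-384\right) \left(-535\right) = 205440$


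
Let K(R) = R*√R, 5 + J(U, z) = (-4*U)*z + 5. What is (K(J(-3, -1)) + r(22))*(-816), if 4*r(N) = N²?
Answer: -98736 + 19584*I*√3 ≈ -98736.0 + 33921.0*I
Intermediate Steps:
J(U, z) = -4*U*z (J(U, z) = -5 + ((-4*U)*z + 5) = -5 + (-4*U*z + 5) = -5 + (5 - 4*U*z) = -4*U*z)
K(R) = R^(3/2)
r(N) = N²/4
(K(J(-3, -1)) + r(22))*(-816) = ((-4*(-3)*(-1))^(3/2) + (¼)*22²)*(-816) = ((-12)^(3/2) + (¼)*484)*(-816) = (-24*I*√3 + 121)*(-816) = (121 - 24*I*√3)*(-816) = -98736 + 19584*I*√3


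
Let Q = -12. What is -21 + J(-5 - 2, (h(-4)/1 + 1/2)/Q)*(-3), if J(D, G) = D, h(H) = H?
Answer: 0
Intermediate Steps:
-21 + J(-5 - 2, (h(-4)/1 + 1/2)/Q)*(-3) = -21 + (-5 - 2)*(-3) = -21 - 7*(-3) = -21 + 21 = 0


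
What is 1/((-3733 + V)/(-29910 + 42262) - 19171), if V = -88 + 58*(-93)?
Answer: -12352/236809407 ≈ -5.2160e-5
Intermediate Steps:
V = -5482 (V = -88 - 5394 = -5482)
1/((-3733 + V)/(-29910 + 42262) - 19171) = 1/((-3733 - 5482)/(-29910 + 42262) - 19171) = 1/(-9215/12352 - 19171) = 1/(-236809407/12352) = -12352/236809407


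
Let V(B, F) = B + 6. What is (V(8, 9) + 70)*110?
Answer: 9240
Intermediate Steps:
V(B, F) = 6 + B
(V(8, 9) + 70)*110 = ((6 + 8) + 70)*110 = (14 + 70)*110 = 84*110 = 9240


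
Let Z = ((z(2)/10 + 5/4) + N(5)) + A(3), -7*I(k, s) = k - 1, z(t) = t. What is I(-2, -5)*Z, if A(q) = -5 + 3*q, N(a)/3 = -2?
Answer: -33/140 ≈ -0.23571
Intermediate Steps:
I(k, s) = ⅐ - k/7 (I(k, s) = -(k - 1)/7 = -(-1 + k)/7 = ⅐ - k/7)
N(a) = -6 (N(a) = 3*(-2) = -6)
Z = -11/20 (Z = ((2/10 + 5/4) - 6) + (-5 + 3*3) = ((2*(⅒) + 5*(¼)) - 6) + (-5 + 9) = ((⅕ + 5/4) - 6) + 4 = (29/20 - 6) + 4 = -91/20 + 4 = -11/20 ≈ -0.55000)
I(-2, -5)*Z = (⅐ - ⅐*(-2))*(-11/20) = (⅐ + 2/7)*(-11/20) = (3/7)*(-11/20) = -33/140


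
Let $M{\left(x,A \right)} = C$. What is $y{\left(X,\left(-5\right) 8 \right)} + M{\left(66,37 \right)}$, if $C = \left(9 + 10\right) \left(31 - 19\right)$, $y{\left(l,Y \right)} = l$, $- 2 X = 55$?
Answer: $\frac{401}{2} \approx 200.5$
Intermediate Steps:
$X = - \frac{55}{2}$ ($X = \left(- \frac{1}{2}\right) 55 = - \frac{55}{2} \approx -27.5$)
$C = 228$ ($C = 19 \cdot 12 = 228$)
$M{\left(x,A \right)} = 228$
$y{\left(X,\left(-5\right) 8 \right)} + M{\left(66,37 \right)} = - \frac{55}{2} + 228 = \frac{401}{2}$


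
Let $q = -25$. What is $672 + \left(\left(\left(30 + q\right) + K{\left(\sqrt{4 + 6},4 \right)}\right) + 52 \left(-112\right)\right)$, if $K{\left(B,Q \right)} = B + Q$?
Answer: $-5143 + \sqrt{10} \approx -5139.8$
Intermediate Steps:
$672 + \left(\left(\left(30 + q\right) + K{\left(\sqrt{4 + 6},4 \right)}\right) + 52 \left(-112\right)\right) = 672 + \left(\left(\left(30 - 25\right) + \left(\sqrt{4 + 6} + 4\right)\right) + 52 \left(-112\right)\right) = 672 - \left(5815 - \sqrt{10}\right) = -5143 + \sqrt{10}$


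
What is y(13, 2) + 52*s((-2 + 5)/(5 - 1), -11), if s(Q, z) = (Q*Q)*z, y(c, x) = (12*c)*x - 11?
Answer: -83/4 ≈ -20.750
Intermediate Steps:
y(c, x) = -11 + 12*c*x (y(c, x) = 12*c*x - 11 = -11 + 12*c*x)
s(Q, z) = z*Q**2 (s(Q, z) = Q**2*z = z*Q**2)
y(13, 2) + 52*s((-2 + 5)/(5 - 1), -11) = (-11 + 12*13*2) + 52*(-11*(-2 + 5)**2/(5 - 1)**2) = (-11 + 312) + 52*(-11*(3/4)**2) = 301 + 52*(-11*(3*(1/4))**2) = 301 + 52*(-11*(3/4)**2) = 301 + 52*(-11*9/16) = 301 + 52*(-99/16) = 301 - 1287/4 = -83/4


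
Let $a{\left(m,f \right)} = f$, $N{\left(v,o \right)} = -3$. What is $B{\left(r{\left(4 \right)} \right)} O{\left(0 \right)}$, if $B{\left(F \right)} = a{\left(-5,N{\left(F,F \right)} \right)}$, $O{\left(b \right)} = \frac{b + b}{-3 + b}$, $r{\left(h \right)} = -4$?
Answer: $0$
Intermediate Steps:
$O{\left(b \right)} = \frac{2 b}{-3 + b}$
$B{\left(F \right)} = -3$
$B{\left(r{\left(4 \right)} \right)} O{\left(0 \right)} = - 3 \cdot 2 \cdot 0 \frac{1}{-3 + 0} = - 3 \cdot 2 \cdot 0 \frac{1}{-3} = - 3 \cdot 2 \cdot 0 \left(- \frac{1}{3}\right) = \left(-3\right) 0 = 0$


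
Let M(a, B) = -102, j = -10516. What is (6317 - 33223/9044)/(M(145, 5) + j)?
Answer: -57097725/96029192 ≈ -0.59459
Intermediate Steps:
(6317 - 33223/9044)/(M(145, 5) + j) = (6317 - 33223/9044)/(-102 - 10516) = (6317 - 33223*1/9044)/(-10618) = (6317 - 33223/9044)*(-1/10618) = (57097725/9044)*(-1/10618) = -57097725/96029192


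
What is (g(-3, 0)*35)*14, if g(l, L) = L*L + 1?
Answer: 490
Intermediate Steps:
g(l, L) = 1 + L² (g(l, L) = L² + 1 = 1 + L²)
(g(-3, 0)*35)*14 = ((1 + 0²)*35)*14 = ((1 + 0)*35)*14 = (1*35)*14 = 35*14 = 490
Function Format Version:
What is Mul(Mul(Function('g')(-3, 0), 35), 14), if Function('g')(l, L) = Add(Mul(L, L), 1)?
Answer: 490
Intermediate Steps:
Function('g')(l, L) = Add(1, Pow(L, 2)) (Function('g')(l, L) = Add(Pow(L, 2), 1) = Add(1, Pow(L, 2)))
Mul(Mul(Function('g')(-3, 0), 35), 14) = Mul(Mul(Add(1, Pow(0, 2)), 35), 14) = Mul(Mul(Add(1, 0), 35), 14) = Mul(Mul(1, 35), 14) = Mul(35, 14) = 490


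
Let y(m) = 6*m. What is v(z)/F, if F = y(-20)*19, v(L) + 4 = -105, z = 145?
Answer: 109/2280 ≈ 0.047807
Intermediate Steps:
v(L) = -109 (v(L) = -4 - 105 = -109)
F = -2280 (F = (6*(-20))*19 = -120*19 = -2280)
v(z)/F = -109/(-2280) = -109*(-1/2280) = 109/2280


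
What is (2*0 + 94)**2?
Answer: 8836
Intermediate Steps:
(2*0 + 94)**2 = (0 + 94)**2 = 94**2 = 8836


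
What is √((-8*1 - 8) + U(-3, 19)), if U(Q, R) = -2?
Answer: 3*I*√2 ≈ 4.2426*I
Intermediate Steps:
√((-8*1 - 8) + U(-3, 19)) = √((-8*1 - 8) - 2) = √((-8 - 8) - 2) = √(-16 - 2) = √(-18) = 3*I*√2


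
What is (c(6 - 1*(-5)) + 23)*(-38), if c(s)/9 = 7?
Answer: -3268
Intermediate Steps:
c(s) = 63 (c(s) = 9*7 = 63)
(c(6 - 1*(-5)) + 23)*(-38) = (63 + 23)*(-38) = 86*(-38) = -3268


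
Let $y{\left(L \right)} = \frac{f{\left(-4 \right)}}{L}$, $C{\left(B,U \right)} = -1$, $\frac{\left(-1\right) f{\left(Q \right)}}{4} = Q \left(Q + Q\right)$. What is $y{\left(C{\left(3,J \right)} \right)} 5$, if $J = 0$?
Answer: $640$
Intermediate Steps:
$f{\left(Q \right)} = - 8 Q^{2}$ ($f{\left(Q \right)} = - 4 Q \left(Q + Q\right) = - 4 Q 2 Q = - 4 \cdot 2 Q^{2} = - 8 Q^{2}$)
$y{\left(L \right)} = - \frac{128}{L}$ ($y{\left(L \right)} = \frac{\left(-8\right) \left(-4\right)^{2}}{L} = \frac{\left(-8\right) 16}{L} = - \frac{128}{L}$)
$y{\left(C{\left(3,J \right)} \right)} 5 = - \frac{128}{-1} \cdot 5 = \left(-128\right) \left(-1\right) 5 = 128 \cdot 5 = 640$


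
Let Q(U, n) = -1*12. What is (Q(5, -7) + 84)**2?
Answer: 5184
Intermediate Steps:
Q(U, n) = -12
(Q(5, -7) + 84)**2 = (-12 + 84)**2 = 72**2 = 5184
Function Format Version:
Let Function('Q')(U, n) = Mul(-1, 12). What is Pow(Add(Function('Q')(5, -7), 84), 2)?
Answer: 5184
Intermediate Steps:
Function('Q')(U, n) = -12
Pow(Add(Function('Q')(5, -7), 84), 2) = Pow(Add(-12, 84), 2) = Pow(72, 2) = 5184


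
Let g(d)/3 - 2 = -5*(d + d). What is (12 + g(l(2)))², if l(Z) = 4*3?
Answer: 116964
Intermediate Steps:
l(Z) = 12
g(d) = 6 - 30*d (g(d) = 6 + 3*(-5*(d + d)) = 6 + 3*(-10*d) = 6 - 30*d)
(12 + g(l(2)))² = (12 + (6 - 30*12))² = (12 + (6 - 360))² = (12 - 354)² = (-342)² = 116964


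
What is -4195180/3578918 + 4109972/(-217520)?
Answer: -1952723540487/97310780420 ≈ -20.067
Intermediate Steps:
-4195180/3578918 + 4109972/(-217520) = -4195180*1/3578918 + 4109972*(-1/217520) = -2097590/1789459 - 1027493/54380 = -1952723540487/97310780420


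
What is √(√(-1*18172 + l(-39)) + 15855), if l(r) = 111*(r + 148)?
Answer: √(15855 + I*√6073) ≈ 125.92 + 0.3094*I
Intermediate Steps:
l(r) = 16428 + 111*r (l(r) = 111*(148 + r) = 16428 + 111*r)
√(√(-1*18172 + l(-39)) + 15855) = √(√(-1*18172 + (16428 + 111*(-39))) + 15855) = √(√(-18172 + (16428 - 4329)) + 15855) = √(√(-18172 + 12099) + 15855) = √(√(-6073) + 15855) = √(I*√6073 + 15855) = √(15855 + I*√6073)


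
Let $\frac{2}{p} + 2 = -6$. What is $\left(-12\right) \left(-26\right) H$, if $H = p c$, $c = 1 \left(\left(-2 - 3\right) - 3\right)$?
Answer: $624$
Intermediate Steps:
$p = - \frac{1}{4}$ ($p = \frac{2}{-2 - 6} = \frac{2}{-8} = 2 \left(- \frac{1}{8}\right) = - \frac{1}{4} \approx -0.25$)
$c = -8$ ($c = 1 \left(\left(-2 - 3\right) - 3\right) = 1 \left(-5 - 3\right) = 1 \left(-8\right) = -8$)
$H = 2$ ($H = \left(- \frac{1}{4}\right) \left(-8\right) = 2$)
$\left(-12\right) \left(-26\right) H = \left(-12\right) \left(-26\right) 2 = 312 \cdot 2 = 624$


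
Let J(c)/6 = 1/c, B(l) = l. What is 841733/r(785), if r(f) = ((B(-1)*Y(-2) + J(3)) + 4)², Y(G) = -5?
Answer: 841733/121 ≈ 6956.5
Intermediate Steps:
J(c) = 6/c
r(f) = 121 (r(f) = ((-1*(-5) + 6/3) + 4)² = ((5 + 6*(⅓)) + 4)² = ((5 + 2) + 4)² = (7 + 4)² = 11² = 121)
841733/r(785) = 841733/121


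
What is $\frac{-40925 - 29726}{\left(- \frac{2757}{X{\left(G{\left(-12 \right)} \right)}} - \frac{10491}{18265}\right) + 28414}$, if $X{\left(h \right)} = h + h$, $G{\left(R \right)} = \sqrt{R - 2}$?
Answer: $- \frac{221912918807846840}{89260821609979289} + \frac{769020157276350 i \sqrt{14}}{89260821609979289} \approx -2.4861 + 0.032236 i$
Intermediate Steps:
$G{\left(R \right)} = \sqrt{-2 + R}$
$X{\left(h \right)} = 2 h$
$\frac{-40925 - 29726}{\left(- \frac{2757}{X{\left(G{\left(-12 \right)} \right)}} - \frac{10491}{18265}\right) + 28414} = \frac{-40925 - 29726}{\left(- \frac{2757}{2 \sqrt{-2 - 12}} - \frac{10491}{18265}\right) + 28414} = - \frac{70651}{\left(- \frac{2757}{2 \sqrt{-14}} - \frac{807}{1405}\right) + 28414} = - \frac{70651}{\left(- \frac{2757}{2 i \sqrt{14}} - \frac{807}{1405}\right) + 28414} = - \frac{70651}{\left(- 2757 \left(- \frac{i \sqrt{14}}{28}\right) - \frac{807}{1405}\right) + 28414} = - \frac{70651}{\left(\frac{2757 i \sqrt{14}}{28} - \frac{807}{1405}\right) + 28414} = - \frac{70651}{\left(- \frac{807}{1405} + \frac{2757 i \sqrt{14}}{28}\right) + 28414} = - \frac{70651}{\frac{39920863}{1405} + \frac{2757 i \sqrt{14}}{28}}$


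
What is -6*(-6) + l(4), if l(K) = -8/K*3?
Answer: 30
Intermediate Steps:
l(K) = -24/K (l(K) = -8/K*3 = -24/K)
-6*(-6) + l(4) = -6*(-6) - 24/4 = 36 - 24*1/4 = 36 - 6 = 30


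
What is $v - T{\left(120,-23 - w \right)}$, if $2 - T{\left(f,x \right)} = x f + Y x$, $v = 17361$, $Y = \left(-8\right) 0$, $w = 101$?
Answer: $2479$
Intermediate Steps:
$Y = 0$
$T{\left(f,x \right)} = 2 - f x$ ($T{\left(f,x \right)} = 2 - \left(x f + 0 x\right) = 2 - \left(f x + 0\right) = 2 - f x$)
$v - T{\left(120,-23 - w \right)} = 17361 - \left(2 - 120 \left(-23 - 101\right)\right) = 17361 - \left(2 - 120 \left(-124\right)\right) = 17361 - \left(2 + 14880\right) = 17361 - 14882 = 2479$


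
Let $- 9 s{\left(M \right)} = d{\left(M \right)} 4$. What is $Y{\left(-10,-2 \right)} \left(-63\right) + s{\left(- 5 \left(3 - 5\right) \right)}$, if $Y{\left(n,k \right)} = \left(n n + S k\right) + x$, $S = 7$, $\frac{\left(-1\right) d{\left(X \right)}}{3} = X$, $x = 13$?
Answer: $- \frac{18671}{3} \approx -6223.7$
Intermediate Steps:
$d{\left(X \right)} = - 3 X$
$s{\left(M \right)} = \frac{4 M}{3}$ ($s{\left(M \right)} = - \frac{- 3 M 4}{9} = - \frac{\left(-12\right) M}{9} = \frac{4 M}{3}$)
$Y{\left(n,k \right)} = 13 + n^{2} + 7 k$ ($Y{\left(n,k \right)} = \left(n n + 7 k\right) + 13 = \left(n^{2} + 7 k\right) + 13 = 13 + n^{2} + 7 k$)
$Y{\left(-10,-2 \right)} \left(-63\right) + s{\left(- 5 \left(3 - 5\right) \right)} = \left(13 + \left(-10\right)^{2} + 7 \left(-2\right)\right) \left(-63\right) + \frac{4 \left(- 5 \left(3 - 5\right)\right)}{3} = \left(13 + 100 - 14\right) \left(-63\right) + \frac{4 \left(\left(-5\right) \left(-2\right)\right)}{3} = 99 \left(-63\right) + \frac{4}{3} \cdot 10 = -6237 + \frac{40}{3} = - \frac{18671}{3}$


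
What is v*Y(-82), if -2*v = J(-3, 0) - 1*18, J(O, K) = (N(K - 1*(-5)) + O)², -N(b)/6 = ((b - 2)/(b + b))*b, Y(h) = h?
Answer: 5166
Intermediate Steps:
N(b) = 6 - 3*b (N(b) = -6*(b - 2)/(b + b)*b = -6*(-2 + b)/((2*b))*b = -6*(-2 + b)*(1/(2*b))*b = -6*(-2 + b)/(2*b)*b = -6*(-1 + b/2) = 6 - 3*b)
J(O, K) = (-9 + O - 3*K)² (J(O, K) = ((6 - 3*(K - 1*(-5))) + O)² = ((6 - 3*(K + 5)) + O)² = ((6 - 3*(5 + K)) + O)² = ((6 + (-15 - 3*K)) + O)² = ((-9 - 3*K) + O)² = (-9 + O - 3*K)²)
v = -63 (v = -((-9 - 3 - 3*0)² - 1*18)/2 = -((-9 - 3 + 0)² - 18)/2 = -((-12)² - 18)/2 = -(144 - 18)/2 = -½*126 = -63)
v*Y(-82) = -63*(-82) = 5166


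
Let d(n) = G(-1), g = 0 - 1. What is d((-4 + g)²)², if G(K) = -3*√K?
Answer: -9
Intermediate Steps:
g = -1
d(n) = -3*I
d((-4 + g)²)² = (-3*I)² = -9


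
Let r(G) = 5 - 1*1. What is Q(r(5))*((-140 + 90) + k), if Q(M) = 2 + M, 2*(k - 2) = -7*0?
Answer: -288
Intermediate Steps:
r(G) = 4 (r(G) = 5 - 1 = 4)
k = 2 (k = 2 + (-7*0)/2 = 2 + (½)*0 = 2 + 0 = 2)
Q(r(5))*((-140 + 90) + k) = (2 + 4)*((-140 + 90) + 2) = 6*(-50 + 2) = 6*(-48) = -288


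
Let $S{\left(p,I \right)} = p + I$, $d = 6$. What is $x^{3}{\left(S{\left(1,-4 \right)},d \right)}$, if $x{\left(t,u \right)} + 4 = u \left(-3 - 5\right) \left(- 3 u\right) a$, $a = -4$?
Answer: $-41421736000$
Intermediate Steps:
$S{\left(p,I \right)} = I + p$
$x{\left(t,u \right)} = -4 - 96 u^{2}$ ($x{\left(t,u \right)} = -4 + u \left(-3 - 5\right) \left(- 3 u\right) \left(-4\right) = -4 + u \left(-8\right) \left(- 3 u\right) \left(-4\right) = -4 + - 8 u \left(- 3 u\right) \left(-4\right) = -4 + 24 u^{2} \left(-4\right) = -4 - 96 u^{2}$)
$x^{3}{\left(S{\left(1,-4 \right)},d \right)} = \left(-4 - 96 \cdot 6^{2}\right)^{3} = \left(-4 - 3456\right)^{3} = \left(-3460\right)^{3} = -41421736000$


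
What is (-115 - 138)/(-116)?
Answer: 253/116 ≈ 2.1810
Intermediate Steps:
(-115 - 138)/(-116) = -253*(-1/116) = 253/116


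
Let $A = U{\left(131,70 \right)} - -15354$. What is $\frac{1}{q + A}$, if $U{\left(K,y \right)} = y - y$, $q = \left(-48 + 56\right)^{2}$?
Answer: $\frac{1}{15418} \approx 6.4859 \cdot 10^{-5}$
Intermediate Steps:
$q = 64$ ($q = 8^{2} = 64$)
$U{\left(K,y \right)} = 0$
$A = 15354$ ($A = 0 - -15354 = 0 + 15354 = 15354$)
$\frac{1}{q + A} = \frac{1}{64 + 15354} = \frac{1}{15418}$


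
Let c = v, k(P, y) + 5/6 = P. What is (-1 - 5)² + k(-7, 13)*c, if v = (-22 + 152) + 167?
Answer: -4581/2 ≈ -2290.5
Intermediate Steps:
k(P, y) = -⅚ + P
v = 297 (v = 130 + 167 = 297)
c = 297
(-1 - 5)² + k(-7, 13)*c = (-1 - 5)² + (-⅚ - 7)*297 = (-6)² - 47/6*297 = 36 - 4653/2 = -4581/2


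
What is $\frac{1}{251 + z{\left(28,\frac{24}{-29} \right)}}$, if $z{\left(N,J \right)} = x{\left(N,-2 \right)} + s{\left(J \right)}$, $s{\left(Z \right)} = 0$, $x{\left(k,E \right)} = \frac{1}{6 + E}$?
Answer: $\frac{4}{1005} \approx 0.0039801$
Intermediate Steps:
$z{\left(N,J \right)} = \frac{1}{4}$ ($z{\left(N,J \right)} = \frac{1}{6 - 2} + 0 = \frac{1}{4} + 0 = \frac{1}{4}$)
$\frac{1}{251 + z{\left(28,\frac{24}{-29} \right)}} = \frac{1}{251 + \frac{1}{4}} = \frac{1}{\frac{1005}{4}} = \frac{4}{1005}$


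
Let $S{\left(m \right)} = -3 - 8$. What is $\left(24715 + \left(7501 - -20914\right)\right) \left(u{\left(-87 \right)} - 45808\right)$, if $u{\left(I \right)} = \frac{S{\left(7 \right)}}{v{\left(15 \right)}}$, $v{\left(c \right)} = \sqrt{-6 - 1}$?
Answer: $-2433779040 + 83490 i \sqrt{7} \approx -2.4338 \cdot 10^{9} + 2.2089 \cdot 10^{5} i$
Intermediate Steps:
$S{\left(m \right)} = -11$ ($S{\left(m \right)} = -3 - 8 = -11$)
$v{\left(c \right)} = i \sqrt{7}$ ($v{\left(c \right)} = \sqrt{-7} = i \sqrt{7}$)
$u{\left(I \right)} = \frac{11 i \sqrt{7}}{7}$ ($u{\left(I \right)} = - \frac{11}{i \sqrt{7}} = - 11 \left(- \frac{i \sqrt{7}}{7}\right) = \frac{11 i \sqrt{7}}{7}$)
$\left(24715 + \left(7501 - -20914\right)\right) \left(u{\left(-87 \right)} - 45808\right) = \left(24715 + \left(7501 - -20914\right)\right) \left(\frac{11 i \sqrt{7}}{7} - 45808\right) = \left(24715 + \left(7501 + 20914\right)\right) \left(-45808 + \frac{11 i \sqrt{7}}{7}\right) = \left(24715 + 28415\right) \left(-45808 + \frac{11 i \sqrt{7}}{7}\right) = 53130 \left(-45808 + \frac{11 i \sqrt{7}}{7}\right) = -2433779040 + 83490 i \sqrt{7}$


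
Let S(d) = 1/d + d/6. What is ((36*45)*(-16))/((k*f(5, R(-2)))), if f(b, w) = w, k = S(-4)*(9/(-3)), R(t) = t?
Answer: 51840/11 ≈ 4712.7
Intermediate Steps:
S(d) = 1/d + d/6 (S(d) = 1/d + d*(⅙) = 1/d + d/6)
k = 11/4 (k = (1/(-4) + (⅙)*(-4))*(9/(-3)) = (-¼ - ⅔)*(9*(-⅓)) = -11/12*(-3) = 11/4 ≈ 2.7500)
((36*45)*(-16))/((k*f(5, R(-2)))) = ((36*45)*(-16))/(((11/4)*(-2))) = (1620*(-16))/(-11/2) = -25920*(-2/11) = 51840/11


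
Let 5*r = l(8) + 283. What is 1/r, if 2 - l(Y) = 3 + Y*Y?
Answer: 5/218 ≈ 0.022936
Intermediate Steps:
l(Y) = -1 - Y² (l(Y) = 2 - (3 + Y*Y) = 2 - (3 + Y²) = 2 + (-3 - Y²) = -1 - Y²)
r = 218/5 (r = ((-1 - 1*8²) + 283)/5 = ((-1 - 1*64) + 283)/5 = ((-1 - 64) + 283)/5 = (-65 + 283)/5 = (⅕)*218 = 218/5 ≈ 43.600)
1/r = 1/(218/5) = 5/218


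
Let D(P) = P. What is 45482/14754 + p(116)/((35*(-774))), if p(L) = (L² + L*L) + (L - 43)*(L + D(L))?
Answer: 2322119/1586055 ≈ 1.4641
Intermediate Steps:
p(L) = 2*L² + 2*L*(-43 + L) (p(L) = (L² + L*L) + (L - 43)*(L + L) = (L² + L²) + (-43 + L)*(2*L) = 2*L² + 2*L*(-43 + L))
45482/14754 + p(116)/((35*(-774))) = 45482/14754 + (2*116*(-43 + 2*116))/((35*(-774))) = 45482*(1/14754) + (2*116*(-43 + 232))/(-27090) = 22741/7377 + (2*116*189)*(-1/27090) = 22741/7377 + 43848*(-1/27090) = 22741/7377 - 348/215 = 2322119/1586055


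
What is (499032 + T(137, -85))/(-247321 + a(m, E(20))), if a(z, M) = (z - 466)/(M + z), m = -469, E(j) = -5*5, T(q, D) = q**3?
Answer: -1516770190/122175639 ≈ -12.415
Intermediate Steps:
E(j) = -25
a(z, M) = (-466 + z)/(M + z)
(499032 + T(137, -85))/(-247321 + a(m, E(20))) = (499032 + 137**3)/(-247321 + (-466 - 469)/(-25 - 469)) = (499032 + 2571353)/(-247321 - 935/(-494)) = 3070385/(-247321 - 1/494*(-935)) = 3070385/(-247321 + 935/494) = 3070385/(-122175639/494) = 3070385*(-494/122175639) = -1516770190/122175639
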